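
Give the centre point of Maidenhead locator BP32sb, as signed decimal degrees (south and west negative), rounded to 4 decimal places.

62.0625, -152.4583

Field B=1, P=15: +1·20° lon, +15·10° lat → SW at lon -160°, lat 60°.
Square 3, 2: +3·2° lon, +2·1° lat → SW at lon -154°, lat 62°.
Subsquare s=18, b=1: +18·0.0833333° lon, +1·0.0416667° lat → SW at lon -152.5°, lat 62.0417°.
Cell spans 0.0833333° lon × 0.0416667° lat. Centre is SW corner plus half of each.
latitude 62.0625, longitude -152.4583.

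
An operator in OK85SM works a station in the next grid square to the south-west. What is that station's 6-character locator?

Longitude subsquare s = 18; −1 → 17 = r.
Latitude subsquare m = 12; −1 → 11 = l.

OK85rl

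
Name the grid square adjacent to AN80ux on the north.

Latitude subsquare x = 23; +1 → 24, wraps to 0 = a, carry into square.
Latitude square 0; +1 → 1.
The longitude characters are unchanged.

AN81ua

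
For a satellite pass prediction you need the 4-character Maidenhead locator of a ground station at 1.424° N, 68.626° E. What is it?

Offset from 180°W / 90°S: lon 248.63°, lat 91.42°.
Field: lon ⌊248.63/20⌋ = 12 → M; lat ⌊91.42/10⌋ = 9 → J.
Square: lon ⌊8.63/2⌋ = 4; lat ⌊1.42/1⌋ = 1.

MJ41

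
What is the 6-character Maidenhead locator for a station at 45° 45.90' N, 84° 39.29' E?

NN25hs

Offset from 180°W / 90°S: lon 264.6548°, lat 135.7650°.
Field: lon ⌊264.6548/20⌋ = 13 → N; lat ⌊135.7650/10⌋ = 13 → N.
Square: lon ⌊4.6548/2⌋ = 2; lat ⌊5.7650/1⌋ = 5.
Subsquare: lon ⌊0.6548/0.0833333⌋ = 7 → h; lat ⌊0.7650/0.0416667⌋ = 18 → s.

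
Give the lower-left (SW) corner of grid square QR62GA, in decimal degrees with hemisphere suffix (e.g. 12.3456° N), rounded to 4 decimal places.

82.0000° N, 152.5000° E

Field Q=16, R=17: +16·20° lon, +17·10° lat → SW at lon 140°, lat 80°.
Square 6, 2: +6·2° lon, +2·1° lat → SW at lon 152°, lat 82°.
Subsquare g=6, a=0: +6·0.0833333° lon, +0·0.0416667° lat → SW at lon 152.5°, lat 82°.
latitude 82.0000° N, longitude 152.5000° E.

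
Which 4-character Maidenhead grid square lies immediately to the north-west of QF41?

Longitude square 4; −1 → 3.
Latitude square 1; +1 → 2.

QF32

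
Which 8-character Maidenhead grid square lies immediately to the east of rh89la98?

RH89ma08

Longitude extended square 9; +1 → 10, wraps to 0, carry into subsquare.
Longitude subsquare l = 11; +1 → 12 = m.
The latitude characters are unchanged.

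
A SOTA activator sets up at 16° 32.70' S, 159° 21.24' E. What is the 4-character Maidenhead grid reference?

QH93

Shift to the Maidenhead origin (180°W, 90°S): lon 339.35, lat 73.45.
Field: 339.35/20 → 16 → Q, 73.45/10 → 7 → H; chars QH.
Square: 19.35/2 → 9, 3.45/1 → 3; chars 93.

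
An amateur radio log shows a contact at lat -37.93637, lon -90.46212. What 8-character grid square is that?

EF42sb45

Shift to the Maidenhead origin (180°W, 90°S): lon 89.53788, lat 52.06363.
Field (20°×10°, letters A–R): 89.53788/20 → 4 → E, 52.06363/10 → 5 → F; chars EF.
Square (2°×1°, digits 0–9): 9.53788/2 → 4, 2.06363/1 → 2; chars 42.
Subsquare (5′×2.5′, letters a–x): 1.53788/0.0833333 → 18 → s, 0.06363/0.0416667 → 1 → b; chars sb.
Extended square (30″×15″, digits 0–9): 0.03788/0.00833333 → 4, 0.02196/0.00416667 → 5; chars 45.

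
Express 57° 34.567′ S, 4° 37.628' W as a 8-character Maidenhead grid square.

ID72qk41

Add 180° to longitude and 90° to latitude: 175.37287, 32.42388.
Field: lon ⌊175.37287/20⌋ = 8 → I; lat ⌊32.42388/10⌋ = 3 → D.
Square: lon ⌊15.37287/2⌋ = 7; lat ⌊2.42388/1⌋ = 2.
Subsquare: lon ⌊1.37287/0.0833333⌋ = 16 → q; lat ⌊0.42388/0.0416667⌋ = 10 → k.
Extended square: lon ⌊0.03953/0.00833333⌋ = 4; lat ⌊0.00722/0.00416667⌋ = 1.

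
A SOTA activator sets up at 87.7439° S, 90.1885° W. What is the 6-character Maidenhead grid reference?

EA42vg

Add 180° to longitude and 90° to latitude: 89.8115, 2.2561.
Field (20°×10°, letters A–R): 89.8115/20 → 4 → E, 2.2561/10 → 0 → A; chars EA.
Square (2°×1°, digits 0–9): 9.8115/2 → 4, 2.2561/1 → 2; chars 42.
Subsquare (5′×2.5′, letters a–x): 1.8115/0.0833333 → 21 → v, 0.2561/0.0416667 → 6 → g; chars vg.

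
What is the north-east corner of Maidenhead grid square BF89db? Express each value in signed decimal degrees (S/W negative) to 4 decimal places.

-30.9167, -143.6667

Field B=1, F=5: +1·20° lon, +5·10° lat → SW at lon -160°, lat -40°.
Square 8, 9: +8·2° lon, +9·1° lat → SW at lon -144°, lat -31°.
Subsquare d=3, b=1: +3·0.0833333° lon, +1·0.0416667° lat → SW at lon -143.75°, lat -30.9583°.
Cell spans 0.0833333° lon × 0.0416667° lat. NE corner is SW corner plus one full cell.
latitude -30.9167, longitude -143.6667.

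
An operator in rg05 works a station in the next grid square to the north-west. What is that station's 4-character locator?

Longitude square 0; −1 → -1, wraps to 9, carry into field.
Longitude field R = 17; −1 → 16 = Q.
Latitude square 5; +1 → 6.

QG96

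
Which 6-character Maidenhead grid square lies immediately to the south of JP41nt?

JP41ns

Latitude subsquare t = 19; −1 → 18 = s.
The longitude characters are unchanged.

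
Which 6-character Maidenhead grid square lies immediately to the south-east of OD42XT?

OD52as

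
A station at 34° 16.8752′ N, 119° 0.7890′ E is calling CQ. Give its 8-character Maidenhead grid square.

OM94mg17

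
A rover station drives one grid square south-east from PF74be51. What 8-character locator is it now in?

Longitude extended square 5; +1 → 6.
Latitude extended square 1; −1 → 0.

PF74be60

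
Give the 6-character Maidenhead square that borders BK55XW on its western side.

Longitude subsquare x = 23; −1 → 22 = w.
The latitude characters are unchanged.

BK55ww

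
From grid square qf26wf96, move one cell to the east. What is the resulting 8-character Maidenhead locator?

QF26xf06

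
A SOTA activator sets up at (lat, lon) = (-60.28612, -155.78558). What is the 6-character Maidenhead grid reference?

BC29cr

Add 180° to longitude and 90° to latitude: 24.2144, 29.7139.
Field: 24.2144/20 → 1 → B, 29.7139/10 → 2 → C; chars BC.
Square: 4.2144/2 → 2, 9.7139/1 → 9; chars 29.
Subsquare: 0.2144/0.0833333 → 2 → c, 0.7139/0.0416667 → 17 → r; chars cr.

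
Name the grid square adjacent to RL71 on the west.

RL61

Longitude square 7; −1 → 6.
The latitude characters are unchanged.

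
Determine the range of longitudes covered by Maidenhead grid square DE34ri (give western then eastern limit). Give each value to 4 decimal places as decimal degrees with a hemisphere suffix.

112.5833° W, 112.5000° W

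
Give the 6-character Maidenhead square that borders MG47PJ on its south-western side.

MG47oi

Longitude subsquare p = 15; −1 → 14 = o.
Latitude subsquare j = 9; −1 → 8 = i.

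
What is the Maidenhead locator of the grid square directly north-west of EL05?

DL96

Longitude square 0; −1 → -1, wraps to 9, carry into field.
Longitude field E = 4; −1 → 3 = D.
Latitude square 5; +1 → 6.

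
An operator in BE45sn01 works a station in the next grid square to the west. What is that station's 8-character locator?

BE45rn91

Longitude extended square 0; −1 → -1, wraps to 9, carry into subsquare.
Longitude subsquare s = 18; −1 → 17 = r.
The latitude characters are unchanged.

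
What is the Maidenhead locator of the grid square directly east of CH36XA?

CH46aa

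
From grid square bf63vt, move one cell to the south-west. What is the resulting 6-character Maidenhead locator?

BF63us

Longitude subsquare v = 21; −1 → 20 = u.
Latitude subsquare t = 19; −1 → 18 = s.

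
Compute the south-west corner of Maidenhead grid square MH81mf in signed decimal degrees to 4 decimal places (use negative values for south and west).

Field M=12, H=7: +12·20° lon, +7·10° lat → SW at lon 60°, lat -20°.
Square 8, 1: +8·2° lon, +1·1° lat → SW at lon 76°, lat -19°.
Subsquare m=12, f=5: +12·0.0833333° lon, +5·0.0416667° lat → SW at lon 77°, lat -18.7917°.
latitude -18.7917, longitude 77.0000.

-18.7917, 77.0000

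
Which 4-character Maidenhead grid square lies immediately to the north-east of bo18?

Longitude square 1; +1 → 2.
Latitude square 8; +1 → 9.

BO29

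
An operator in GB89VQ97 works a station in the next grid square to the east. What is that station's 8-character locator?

Longitude extended square 9; +1 → 10, wraps to 0, carry into subsquare.
Longitude subsquare v = 21; +1 → 22 = w.
The latitude characters are unchanged.

GB89wq07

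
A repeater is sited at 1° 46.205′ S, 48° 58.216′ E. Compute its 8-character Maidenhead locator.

Offset from 180°W / 90°S: lon 228.97027°, lat 88.22992°.
Field: 228.97027/20 → 11 → L, 88.22992/10 → 8 → I; chars LI.
Square: 8.97027/2 → 4, 8.22992/1 → 8; chars 48.
Subsquare: 0.97027/0.0833333 → 11 → l, 0.22992/0.0416667 → 5 → f; chars lf.
Extended square: 0.05360/0.00833333 → 6, 0.02158/0.00416667 → 5; chars 65.

LI48lf65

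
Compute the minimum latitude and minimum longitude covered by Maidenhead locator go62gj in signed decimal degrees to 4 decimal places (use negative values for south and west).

52.3750, -47.5000

Field G=6, O=14: +6·20° lon, +14·10° lat → SW at lon -60°, lat 50°.
Square 6, 2: +6·2° lon, +2·1° lat → SW at lon -48°, lat 52°.
Subsquare g=6, j=9: +6·0.0833333° lon, +9·0.0416667° lat → SW at lon -47.5°, lat 52.375°.
latitude 52.3750, longitude -47.5000.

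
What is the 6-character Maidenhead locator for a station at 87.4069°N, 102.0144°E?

Shift to the Maidenhead origin (180°W, 90°S): lon 282.0144, lat 177.4069.
Field (20°×10°, letters A–R): lon ⌊282.0144/20⌋ = 14 → O; lat ⌊177.4069/10⌋ = 17 → R.
Square (2°×1°, digits 0–9): lon ⌊2.0144/2⌋ = 1; lat ⌊7.4069/1⌋ = 7.
Subsquare (5′×2.5′, letters a–x): lon ⌊0.0144/0.0833333⌋ = 0 → a; lat ⌊0.4069/0.0416667⌋ = 9 → j.

OR17aj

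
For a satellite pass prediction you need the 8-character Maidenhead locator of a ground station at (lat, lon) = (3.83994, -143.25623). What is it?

BJ83iu91

Offset from 180°W / 90°S: lon 36.74377°, lat 93.83994°.
Field (20°×10°, letters A–R): 36.74377/20 → 1 → B, 93.83994/10 → 9 → J; chars BJ.
Square (2°×1°, digits 0–9): 16.74377/2 → 8, 3.83994/1 → 3; chars 83.
Subsquare (5′×2.5′, letters a–x): 0.74377/0.0833333 → 8 → i, 0.83994/0.0416667 → 20 → u; chars iu.
Extended square (30″×15″, digits 0–9): 0.07710/0.00833333 → 9, 0.00661/0.00416667 → 1; chars 91.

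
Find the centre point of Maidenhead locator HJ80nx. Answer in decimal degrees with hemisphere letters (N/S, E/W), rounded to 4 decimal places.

0.9792° N, 22.8750° W

Field H=7, J=9: +7·20° lon, +9·10° lat → SW at lon -40°, lat 0°.
Square 8, 0: +8·2° lon, +0·1° lat → SW at lon -24°, lat 0°.
Subsquare n=13, x=23: +13·0.0833333° lon, +23·0.0416667° lat → SW at lon -22.9167°, lat 0.958333°.
Cell spans 0.0833333° lon × 0.0416667° lat. Centre is SW corner plus half of each.
latitude 0.9792° N, longitude 22.8750° W.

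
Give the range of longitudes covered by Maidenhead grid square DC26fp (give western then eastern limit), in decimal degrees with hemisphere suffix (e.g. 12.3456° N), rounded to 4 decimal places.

115.5833° W, 115.5000° W

Field D=3, C=2: +3·20° lon, +2·10° lat → SW at lon -120°, lat -70°.
Square 2, 6: +2·2° lon, +6·1° lat → SW at lon -116°, lat -64°.
Subsquare f=5, p=15: +5·0.0833333° lon, +15·0.0416667° lat → SW at lon -115.583°, lat -63.375°.
Cell spans 0.0833333° lon × 0.0416667° lat.
west 115.5833° W, east 115.5000° W.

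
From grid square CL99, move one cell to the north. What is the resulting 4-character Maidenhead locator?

CM90

Latitude square 9; +1 → 10, wraps to 0, carry into field.
Latitude field L = 11; +1 → 12 = M.
The longitude characters are unchanged.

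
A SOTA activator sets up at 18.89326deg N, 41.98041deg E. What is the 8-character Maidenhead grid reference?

LK08xv74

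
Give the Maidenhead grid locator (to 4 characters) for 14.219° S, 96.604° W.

Offset from 180°W / 90°S: lon 83.40°, lat 75.78°.
Field: lon ⌊83.40/20⌋ = 4 → E; lat ⌊75.78/10⌋ = 7 → H.
Square: lon ⌊3.40/2⌋ = 1; lat ⌊5.78/1⌋ = 5.

EH15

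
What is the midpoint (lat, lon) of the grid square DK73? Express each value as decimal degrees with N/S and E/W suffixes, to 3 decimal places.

13.500° N, 105.000° W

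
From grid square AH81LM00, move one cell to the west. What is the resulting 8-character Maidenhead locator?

Longitude extended square 0; −1 → -1, wraps to 9, carry into subsquare.
Longitude subsquare l = 11; −1 → 10 = k.
The latitude characters are unchanged.

AH81km90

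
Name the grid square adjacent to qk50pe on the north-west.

Longitude subsquare p = 15; −1 → 14 = o.
Latitude subsquare e = 4; +1 → 5 = f.

QK50of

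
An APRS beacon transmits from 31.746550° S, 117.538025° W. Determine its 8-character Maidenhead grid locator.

DF18fg50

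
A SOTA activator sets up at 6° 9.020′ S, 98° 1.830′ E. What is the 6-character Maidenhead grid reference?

Offset from 180°W / 90°S: lon 278.0305°, lat 83.8497°.
Field: lon ⌊278.0305/20⌋ = 13 → N; lat ⌊83.8497/10⌋ = 8 → I.
Square: lon ⌊18.0305/2⌋ = 9; lat ⌊3.8497/1⌋ = 3.
Subsquare: lon ⌊0.0305/0.0833333⌋ = 0 → a; lat ⌊0.8497/0.0416667⌋ = 20 → u.

NI93au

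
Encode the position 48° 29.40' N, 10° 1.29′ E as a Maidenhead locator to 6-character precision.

JN58al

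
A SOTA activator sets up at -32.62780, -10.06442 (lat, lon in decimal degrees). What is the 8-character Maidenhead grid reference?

IF47xi29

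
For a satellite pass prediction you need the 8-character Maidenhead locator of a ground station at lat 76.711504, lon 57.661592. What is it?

Offset from 180°W / 90°S: lon 237.66159°, lat 166.71150°.
Field: 237.66159/20 → 11 → L, 166.71150/10 → 16 → Q; chars LQ.
Square: 17.66159/2 → 8, 6.71150/1 → 6; chars 86.
Subsquare: 1.66159/0.0833333 → 19 → t, 0.71150/0.0416667 → 17 → r; chars tr.
Extended square: 0.07826/0.00833333 → 9, 0.00317/0.00416667 → 0; chars 90.

LQ86tr90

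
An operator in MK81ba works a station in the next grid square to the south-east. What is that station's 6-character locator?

Longitude subsquare b = 1; +1 → 2 = c.
Latitude subsquare a = 0; −1 → -1, wraps to 23 = x, carry into square.
Latitude square 1; −1 → 0.

MK80cx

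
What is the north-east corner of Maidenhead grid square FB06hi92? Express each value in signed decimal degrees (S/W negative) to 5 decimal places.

-73.65417, -79.33333

Field F=5, B=1: +5·20° lon, +1·10° lat → SW at lon -80°, lat -80°.
Square 0, 6: +0·2° lon, +6·1° lat → SW at lon -80°, lat -74°.
Subsquare h=7, i=8: +7·0.0833333° lon, +8·0.0416667° lat → SW at lon -79.4167°, lat -73.6667°.
Extended square 9, 2: +9·0.00833333° lon, +2·0.00416667° lat → SW at lon -79.3417°, lat -73.6583°.
Cell spans 0.00833333° lon × 0.00416667° lat. NE corner is SW corner plus one full cell.
latitude -73.65417, longitude -79.33333.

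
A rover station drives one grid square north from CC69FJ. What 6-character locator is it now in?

CC69fk

Latitude subsquare j = 9; +1 → 10 = k.
The longitude characters are unchanged.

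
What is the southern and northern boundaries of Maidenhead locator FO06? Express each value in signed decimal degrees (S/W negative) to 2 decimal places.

56.00, 57.00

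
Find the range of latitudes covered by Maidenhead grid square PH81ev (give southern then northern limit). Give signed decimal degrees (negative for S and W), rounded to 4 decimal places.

Field P=15, H=7: +15·20° lon, +7·10° lat → SW at lon 120°, lat -20°.
Square 8, 1: +8·2° lon, +1·1° lat → SW at lon 136°, lat -19°.
Subsquare e=4, v=21: +4·0.0833333° lon, +21·0.0416667° lat → SW at lon 136.333°, lat -18.125°.
Cell spans 0.0833333° lon × 0.0416667° lat.
south -18.1250, north -18.0833.

-18.1250, -18.0833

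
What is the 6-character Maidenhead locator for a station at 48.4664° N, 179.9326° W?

Add 180° to longitude and 90° to latitude: 0.0674, 138.4664.
Field: lon ⌊0.0674/20⌋ = 0 → A; lat ⌊138.4664/10⌋ = 13 → N.
Square: lon ⌊0.0674/2⌋ = 0; lat ⌊8.4664/1⌋ = 8.
Subsquare: lon ⌊0.0674/0.0833333⌋ = 0 → a; lat ⌊0.4664/0.0416667⌋ = 11 → l.

AN08al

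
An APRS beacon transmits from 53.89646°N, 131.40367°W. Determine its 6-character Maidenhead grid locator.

CO43hv

Offset from 180°W / 90°S: lon 48.5963°, lat 143.8965°.
Field: 48.5963/20 → 2 → C, 143.8965/10 → 14 → O; chars CO.
Square: 8.5963/2 → 4, 3.8965/1 → 3; chars 43.
Subsquare: 0.5963/0.0833333 → 7 → h, 0.8965/0.0416667 → 21 → v; chars hv.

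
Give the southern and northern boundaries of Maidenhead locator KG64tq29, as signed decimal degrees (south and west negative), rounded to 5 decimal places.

Field K=10, G=6: +10·20° lon, +6·10° lat → SW at lon 20°, lat -30°.
Square 6, 4: +6·2° lon, +4·1° lat → SW at lon 32°, lat -26°.
Subsquare t=19, q=16: +19·0.0833333° lon, +16·0.0416667° lat → SW at lon 33.5833°, lat -25.3333°.
Extended square 2, 9: +2·0.00833333° lon, +9·0.00416667° lat → SW at lon 33.6°, lat -25.2958°.
Cell spans 0.00833333° lon × 0.00416667° lat.
south -25.29583, north -25.29167.

-25.29583, -25.29167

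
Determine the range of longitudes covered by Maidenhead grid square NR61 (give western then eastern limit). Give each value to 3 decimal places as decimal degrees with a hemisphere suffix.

Field N=13, R=17: +13·20° lon, +17·10° lat → SW at lon 80°, lat 80°.
Square 6, 1: +6·2° lon, +1·1° lat → SW at lon 92°, lat 81°.
Cell spans 2° lon × 1° lat.
west 92.000° E, east 94.000° E.

92.000° E, 94.000° E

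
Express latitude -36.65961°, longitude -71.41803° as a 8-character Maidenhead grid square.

Add 180° to longitude and 90° to latitude: 108.58197, 53.34039.
Field: lon ⌊108.58197/20⌋ = 5 → F; lat ⌊53.34039/10⌋ = 5 → F.
Square: lon ⌊8.58197/2⌋ = 4; lat ⌊3.34039/1⌋ = 3.
Subsquare: lon ⌊0.58197/0.0833333⌋ = 6 → g; lat ⌊0.34039/0.0416667⌋ = 8 → i.
Extended square: lon ⌊0.08197/0.00833333⌋ = 9; lat ⌊0.00706/0.00416667⌋ = 1.

FF43gi91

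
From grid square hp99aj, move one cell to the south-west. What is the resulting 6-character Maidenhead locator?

HP89xi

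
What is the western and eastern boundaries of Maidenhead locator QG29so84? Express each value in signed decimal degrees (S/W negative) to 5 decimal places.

Field Q=16, G=6: +16·20° lon, +6·10° lat → SW at lon 140°, lat -30°.
Square 2, 9: +2·2° lon, +9·1° lat → SW at lon 144°, lat -21°.
Subsquare s=18, o=14: +18·0.0833333° lon, +14·0.0416667° lat → SW at lon 145.5°, lat -20.4167°.
Extended square 8, 4: +8·0.00833333° lon, +4·0.00416667° lat → SW at lon 145.567°, lat -20.4°.
Cell spans 0.00833333° lon × 0.00416667° lat.
west 145.56667, east 145.57500.

145.56667, 145.57500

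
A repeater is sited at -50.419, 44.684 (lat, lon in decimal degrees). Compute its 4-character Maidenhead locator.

LD29

Offset from 180°W / 90°S: lon 224.68°, lat 39.58°.
Field: 224.68/20 → 11 → L, 39.58/10 → 3 → D; chars LD.
Square: 4.68/2 → 2, 9.58/1 → 9; chars 29.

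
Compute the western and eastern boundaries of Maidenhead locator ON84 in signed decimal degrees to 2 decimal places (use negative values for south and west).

116.00, 118.00

Field O=14, N=13: +14·20° lon, +13·10° lat → SW at lon 100°, lat 40°.
Square 8, 4: +8·2° lon, +4·1° lat → SW at lon 116°, lat 44°.
Cell spans 2° lon × 1° lat.
west 116.00, east 118.00.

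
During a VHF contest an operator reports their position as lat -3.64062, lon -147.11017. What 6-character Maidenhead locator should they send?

BI66ki

Offset from 180°W / 90°S: lon 32.8898°, lat 86.3594°.
Field: 32.8898/20 → 1 → B, 86.3594/10 → 8 → I; chars BI.
Square: 12.8898/2 → 6, 6.3594/1 → 6; chars 66.
Subsquare: 0.8898/0.0833333 → 10 → k, 0.3594/0.0416667 → 8 → i; chars ki.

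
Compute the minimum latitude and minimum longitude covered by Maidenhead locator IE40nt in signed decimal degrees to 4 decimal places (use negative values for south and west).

-49.2083, -10.9167

Field I=8, E=4: +8·20° lon, +4·10° lat → SW at lon -20°, lat -50°.
Square 4, 0: +4·2° lon, +0·1° lat → SW at lon -12°, lat -50°.
Subsquare n=13, t=19: +13·0.0833333° lon, +19·0.0416667° lat → SW at lon -10.9167°, lat -49.2083°.
latitude -49.2083, longitude -10.9167.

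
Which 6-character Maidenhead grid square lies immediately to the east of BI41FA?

Longitude subsquare f = 5; +1 → 6 = g.
The latitude characters are unchanged.

BI41ga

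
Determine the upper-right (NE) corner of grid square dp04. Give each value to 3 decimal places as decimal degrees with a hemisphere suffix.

Field D=3, P=15: +3·20° lon, +15·10° lat → SW at lon -120°, lat 60°.
Square 0, 4: +0·2° lon, +4·1° lat → SW at lon -120°, lat 64°.
Cell spans 2° lon × 1° lat. NE corner is SW corner plus one full cell.
latitude 65.000° N, longitude 118.000° W.

65.000° N, 118.000° W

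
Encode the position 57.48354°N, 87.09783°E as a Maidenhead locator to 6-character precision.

NO37nl

Add 180° to longitude and 90° to latitude: 267.0978, 147.4835.
Field (20°×10°, letters A–R): 267.0978/20 → 13 → N, 147.4835/10 → 14 → O; chars NO.
Square (2°×1°, digits 0–9): 7.0978/2 → 3, 7.4835/1 → 7; chars 37.
Subsquare (5′×2.5′, letters a–x): 1.0978/0.0833333 → 13 → n, 0.4835/0.0416667 → 11 → l; chars nl.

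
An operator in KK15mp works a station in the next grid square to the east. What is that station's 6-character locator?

Longitude subsquare m = 12; +1 → 13 = n.
The latitude characters are unchanged.

KK15np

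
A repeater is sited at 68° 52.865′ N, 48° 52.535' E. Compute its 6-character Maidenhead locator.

Add 180° to longitude and 90° to latitude: 228.8756, 158.8811.
Field: 228.8756/20 → 11 → L, 158.8811/10 → 15 → P; chars LP.
Square: 8.8756/2 → 4, 8.8811/1 → 8; chars 48.
Subsquare: 0.8756/0.0833333 → 10 → k, 0.8811/0.0416667 → 21 → v; chars kv.

LP48kv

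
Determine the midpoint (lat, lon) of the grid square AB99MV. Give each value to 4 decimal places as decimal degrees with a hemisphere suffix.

70.1042° S, 160.9583° W

Field A=0, B=1: +0·20° lon, +1·10° lat → SW at lon -180°, lat -80°.
Square 9, 9: +9·2° lon, +9·1° lat → SW at lon -162°, lat -71°.
Subsquare m=12, v=21: +12·0.0833333° lon, +21·0.0416667° lat → SW at lon -161°, lat -70.125°.
Cell spans 0.0833333° lon × 0.0416667° lat. Centre is SW corner plus half of each.
latitude 70.1042° S, longitude 160.9583° W.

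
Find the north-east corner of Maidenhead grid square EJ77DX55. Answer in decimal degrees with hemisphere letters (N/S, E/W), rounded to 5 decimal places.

7.98333° N, 85.70000° W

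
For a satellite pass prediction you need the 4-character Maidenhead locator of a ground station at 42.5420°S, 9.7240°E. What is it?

Offset from 180°W / 90°S: lon 189.72°, lat 47.46°.
Field (20°×10°, letters A–R): lon ⌊189.72/20⌋ = 9 → J; lat ⌊47.46/10⌋ = 4 → E.
Square (2°×1°, digits 0–9): lon ⌊9.72/2⌋ = 4; lat ⌊7.46/1⌋ = 7.

JE47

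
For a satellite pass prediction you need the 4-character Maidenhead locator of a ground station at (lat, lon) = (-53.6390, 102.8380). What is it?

OD16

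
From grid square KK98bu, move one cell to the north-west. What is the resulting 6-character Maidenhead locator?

KK98av

Longitude subsquare b = 1; −1 → 0 = a.
Latitude subsquare u = 20; +1 → 21 = v.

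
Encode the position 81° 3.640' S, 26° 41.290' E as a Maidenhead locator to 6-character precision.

KA38iw

Shift to the Maidenhead origin (180°W, 90°S): lon 206.6882, lat 8.9393.
Field (20°×10°, letters A–R): lon ⌊206.6882/20⌋ = 10 → K; lat ⌊8.9393/10⌋ = 0 → A.
Square (2°×1°, digits 0–9): lon ⌊6.6882/2⌋ = 3; lat ⌊8.9393/1⌋ = 8.
Subsquare (5′×2.5′, letters a–x): lon ⌊0.6882/0.0833333⌋ = 8 → i; lat ⌊0.9393/0.0416667⌋ = 22 → w.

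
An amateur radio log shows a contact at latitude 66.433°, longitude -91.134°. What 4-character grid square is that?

Add 180° to longitude and 90° to latitude: 88.87, 156.43.
Field (20°×10°, letters A–R): lon ⌊88.87/20⌋ = 4 → E; lat ⌊156.43/10⌋ = 15 → P.
Square (2°×1°, digits 0–9): lon ⌊8.87/2⌋ = 4; lat ⌊6.43/1⌋ = 6.

EP46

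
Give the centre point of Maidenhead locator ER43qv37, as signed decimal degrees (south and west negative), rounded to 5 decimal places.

Field E=4, R=17: +4·20° lon, +17·10° lat → SW at lon -100°, lat 80°.
Square 4, 3: +4·2° lon, +3·1° lat → SW at lon -92°, lat 83°.
Subsquare q=16, v=21: +16·0.0833333° lon, +21·0.0416667° lat → SW at lon -90.6667°, lat 83.875°.
Extended square 3, 7: +3·0.00833333° lon, +7·0.00416667° lat → SW at lon -90.6417°, lat 83.9042°.
Cell spans 0.00833333° lon × 0.00416667° lat. Centre is SW corner plus half of each.
latitude 83.90625, longitude -90.63750.

83.90625, -90.63750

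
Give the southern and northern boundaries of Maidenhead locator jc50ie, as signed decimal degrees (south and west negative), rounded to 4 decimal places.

Field J=9, C=2: +9·20° lon, +2·10° lat → SW at lon 0°, lat -70°.
Square 5, 0: +5·2° lon, +0·1° lat → SW at lon 10°, lat -70°.
Subsquare i=8, e=4: +8·0.0833333° lon, +4·0.0416667° lat → SW at lon 10.6667°, lat -69.8333°.
Cell spans 0.0833333° lon × 0.0416667° lat.
south -69.8333, north -69.7917.

-69.8333, -69.7917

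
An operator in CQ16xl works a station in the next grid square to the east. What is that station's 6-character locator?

CQ26al

Longitude subsquare x = 23; +1 → 24, wraps to 0 = a, carry into square.
Longitude square 1; +1 → 2.
The latitude characters are unchanged.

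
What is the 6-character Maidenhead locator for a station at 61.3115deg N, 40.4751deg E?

LP01fh

Shift to the Maidenhead origin (180°W, 90°S): lon 220.4751, lat 151.3115.
Field: lon ⌊220.4751/20⌋ = 11 → L; lat ⌊151.3115/10⌋ = 15 → P.
Square: lon ⌊0.4751/2⌋ = 0; lat ⌊1.3115/1⌋ = 1.
Subsquare: lon ⌊0.4751/0.0833333⌋ = 5 → f; lat ⌊0.3115/0.0416667⌋ = 7 → h.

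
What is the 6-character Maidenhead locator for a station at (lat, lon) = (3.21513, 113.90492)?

Offset from 180°W / 90°S: lon 293.9049°, lat 93.2151°.
Field: lon ⌊293.9049/20⌋ = 14 → O; lat ⌊93.2151/10⌋ = 9 → J.
Square: lon ⌊13.9049/2⌋ = 6; lat ⌊3.2151/1⌋ = 3.
Subsquare: lon ⌊1.9049/0.0833333⌋ = 22 → w; lat ⌊0.2151/0.0416667⌋ = 5 → f.

OJ63wf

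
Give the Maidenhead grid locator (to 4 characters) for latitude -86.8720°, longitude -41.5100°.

Add 180° to longitude and 90° to latitude: 138.49, 3.13.
Field (20°×10°, letters A–R): lon ⌊138.49/20⌋ = 6 → G; lat ⌊3.13/10⌋ = 0 → A.
Square (2°×1°, digits 0–9): lon ⌊18.49/2⌋ = 9; lat ⌊3.13/1⌋ = 3.

GA93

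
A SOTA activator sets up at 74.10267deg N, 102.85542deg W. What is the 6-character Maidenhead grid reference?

DQ84nc

Shift to the Maidenhead origin (180°W, 90°S): lon 77.1446, lat 164.1027.
Field: lon ⌊77.1446/20⌋ = 3 → D; lat ⌊164.1027/10⌋ = 16 → Q.
Square: lon ⌊17.1446/2⌋ = 8; lat ⌊4.1027/1⌋ = 4.
Subsquare: lon ⌊1.1446/0.0833333⌋ = 13 → n; lat ⌊0.1027/0.0416667⌋ = 2 → c.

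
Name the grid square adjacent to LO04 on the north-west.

KO95

Longitude square 0; −1 → -1, wraps to 9, carry into field.
Longitude field L = 11; −1 → 10 = K.
Latitude square 4; +1 → 5.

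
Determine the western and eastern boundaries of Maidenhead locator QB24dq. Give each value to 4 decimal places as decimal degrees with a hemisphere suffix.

Field Q=16, B=1: +16·20° lon, +1·10° lat → SW at lon 140°, lat -80°.
Square 2, 4: +2·2° lon, +4·1° lat → SW at lon 144°, lat -76°.
Subsquare d=3, q=16: +3·0.0833333° lon, +16·0.0416667° lat → SW at lon 144.25°, lat -75.3333°.
Cell spans 0.0833333° lon × 0.0416667° lat.
west 144.2500° E, east 144.3333° E.

144.2500° E, 144.3333° E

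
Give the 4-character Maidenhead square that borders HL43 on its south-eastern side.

Longitude square 4; +1 → 5.
Latitude square 3; −1 → 2.

HL52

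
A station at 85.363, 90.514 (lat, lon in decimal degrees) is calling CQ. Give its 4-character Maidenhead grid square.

Add 180° to longitude and 90° to latitude: 270.51, 175.36.
Field (20°×10°, letters A–R): lon ⌊270.51/20⌋ = 13 → N; lat ⌊175.36/10⌋ = 17 → R.
Square (2°×1°, digits 0–9): lon ⌊10.51/2⌋ = 5; lat ⌊5.36/1⌋ = 5.

NR55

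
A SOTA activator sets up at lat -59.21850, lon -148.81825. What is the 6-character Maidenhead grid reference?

BD50os

Offset from 180°W / 90°S: lon 31.1817°, lat 30.7815°.
Field: lon ⌊31.1817/20⌋ = 1 → B; lat ⌊30.7815/10⌋ = 3 → D.
Square: lon ⌊11.1817/2⌋ = 5; lat ⌊0.7815/1⌋ = 0.
Subsquare: lon ⌊1.1817/0.0833333⌋ = 14 → o; lat ⌊0.7815/0.0416667⌋ = 18 → s.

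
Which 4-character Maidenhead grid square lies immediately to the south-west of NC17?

NC06

Longitude square 1; −1 → 0.
Latitude square 7; −1 → 6.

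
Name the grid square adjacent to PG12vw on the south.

PG12vv

Latitude subsquare w = 22; −1 → 21 = v.
The longitude characters are unchanged.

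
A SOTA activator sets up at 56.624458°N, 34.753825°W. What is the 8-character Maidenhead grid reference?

Shift to the Maidenhead origin (180°W, 90°S): lon 145.24617, lat 146.62446.
Field: lon ⌊145.24617/20⌋ = 7 → H; lat ⌊146.62446/10⌋ = 14 → O.
Square: lon ⌊5.24617/2⌋ = 2; lat ⌊6.62446/1⌋ = 6.
Subsquare: lon ⌊1.24617/0.0833333⌋ = 14 → o; lat ⌊0.62446/0.0416667⌋ = 14 → o.
Extended square: lon ⌊0.07951/0.00833333⌋ = 9; lat ⌊0.04112/0.00416667⌋ = 9.

HO26oo99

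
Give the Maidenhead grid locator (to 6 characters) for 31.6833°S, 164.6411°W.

AF78qh

Add 180° to longitude and 90° to latitude: 15.3589, 58.3167.
Field (20°×10°, letters A–R): lon ⌊15.3589/20⌋ = 0 → A; lat ⌊58.3167/10⌋ = 5 → F.
Square (2°×1°, digits 0–9): lon ⌊15.3589/2⌋ = 7; lat ⌊8.3167/1⌋ = 8.
Subsquare (5′×2.5′, letters a–x): lon ⌊1.3589/0.0833333⌋ = 16 → q; lat ⌊0.3167/0.0416667⌋ = 7 → h.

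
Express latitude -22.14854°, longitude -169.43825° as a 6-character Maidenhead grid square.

AG57gu

Offset from 180°W / 90°S: lon 10.5617°, lat 67.8515°.
Field: lon ⌊10.5617/20⌋ = 0 → A; lat ⌊67.8515/10⌋ = 6 → G.
Square: lon ⌊10.5617/2⌋ = 5; lat ⌊7.8515/1⌋ = 7.
Subsquare: lon ⌊0.5617/0.0833333⌋ = 6 → g; lat ⌊0.8515/0.0416667⌋ = 20 → u.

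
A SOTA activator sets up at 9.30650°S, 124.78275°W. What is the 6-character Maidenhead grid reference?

CI70oq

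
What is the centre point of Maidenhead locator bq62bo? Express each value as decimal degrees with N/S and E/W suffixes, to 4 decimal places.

Field B=1, Q=16: +1·20° lon, +16·10° lat → SW at lon -160°, lat 70°.
Square 6, 2: +6·2° lon, +2·1° lat → SW at lon -148°, lat 72°.
Subsquare b=1, o=14: +1·0.0833333° lon, +14·0.0416667° lat → SW at lon -147.917°, lat 72.5833°.
Cell spans 0.0833333° lon × 0.0416667° lat. Centre is SW corner plus half of each.
latitude 72.6042° N, longitude 147.8750° W.

72.6042° N, 147.8750° W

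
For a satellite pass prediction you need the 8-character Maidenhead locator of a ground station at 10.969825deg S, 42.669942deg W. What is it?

Shift to the Maidenhead origin (180°W, 90°S): lon 137.33006, lat 79.03017.
Field: 137.33006/20 → 6 → G, 79.03017/10 → 7 → H; chars GH.
Square: 17.33006/2 → 8, 9.03017/1 → 9; chars 89.
Subsquare: 1.33006/0.0833333 → 15 → p, 0.03017/0.0416667 → 0 → a; chars pa.
Extended square: 0.08006/0.00833333 → 9, 0.03017/0.00416667 → 7; chars 97.

GH89pa97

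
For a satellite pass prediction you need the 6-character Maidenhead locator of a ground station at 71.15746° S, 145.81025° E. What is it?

Add 180° to longitude and 90° to latitude: 325.8102, 18.8425.
Field: 325.8102/20 → 16 → Q, 18.8425/10 → 1 → B; chars QB.
Square: 5.8102/2 → 2, 8.8425/1 → 8; chars 28.
Subsquare: 1.8102/0.0833333 → 21 → v, 0.8425/0.0416667 → 20 → u; chars vu.

QB28vu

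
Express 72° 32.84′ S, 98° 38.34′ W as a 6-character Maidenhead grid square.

Shift to the Maidenhead origin (180°W, 90°S): lon 81.3610, lat 17.4527.
Field: lon ⌊81.3610/20⌋ = 4 → E; lat ⌊17.4527/10⌋ = 1 → B.
Square: lon ⌊1.3610/2⌋ = 0; lat ⌊7.4527/1⌋ = 7.
Subsquare: lon ⌊1.3610/0.0833333⌋ = 16 → q; lat ⌊0.4527/0.0416667⌋ = 10 → k.

EB07qk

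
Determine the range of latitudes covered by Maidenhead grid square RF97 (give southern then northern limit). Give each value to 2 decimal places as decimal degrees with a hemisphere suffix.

Field R=17, F=5: +17·20° lon, +5·10° lat → SW at lon 160°, lat -40°.
Square 9, 7: +9·2° lon, +7·1° lat → SW at lon 178°, lat -33°.
Cell spans 2° lon × 1° lat.
south 33.00° S, north 32.00° S.

33.00° S, 32.00° S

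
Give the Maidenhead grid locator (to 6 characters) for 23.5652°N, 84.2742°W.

EL73un

Shift to the Maidenhead origin (180°W, 90°S): lon 95.7258, lat 113.5652.
Field: lon ⌊95.7258/20⌋ = 4 → E; lat ⌊113.5652/10⌋ = 11 → L.
Square: lon ⌊15.7258/2⌋ = 7; lat ⌊3.5652/1⌋ = 3.
Subsquare: lon ⌊1.7258/0.0833333⌋ = 20 → u; lat ⌊0.5652/0.0416667⌋ = 13 → n.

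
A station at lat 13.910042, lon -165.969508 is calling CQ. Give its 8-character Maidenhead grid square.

Add 180° to longitude and 90° to latitude: 14.03049, 103.91004.
Field: lon ⌊14.03049/20⌋ = 0 → A; lat ⌊103.91004/10⌋ = 10 → K.
Square: lon ⌊14.03049/2⌋ = 7; lat ⌊3.91004/1⌋ = 3.
Subsquare: lon ⌊0.03049/0.0833333⌋ = 0 → a; lat ⌊0.91004/0.0416667⌋ = 21 → v.
Extended square: lon ⌊0.03049/0.00833333⌋ = 3; lat ⌊0.03504/0.00416667⌋ = 8.

AK73av38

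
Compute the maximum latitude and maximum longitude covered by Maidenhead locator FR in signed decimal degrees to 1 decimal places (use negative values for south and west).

90.0, -60.0

Field F=5, R=17: +5·20° lon, +17·10° lat → SW at lon -80°, lat 80°.
Cell spans 20° lon × 10° lat. NE corner is SW corner plus one full cell.
latitude 90.0, longitude -60.0.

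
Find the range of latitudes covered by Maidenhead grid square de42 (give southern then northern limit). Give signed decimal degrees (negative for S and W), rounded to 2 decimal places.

-48.00, -47.00

Field D=3, E=4: +3·20° lon, +4·10° lat → SW at lon -120°, lat -50°.
Square 4, 2: +4·2° lon, +2·1° lat → SW at lon -112°, lat -48°.
Cell spans 2° lon × 1° lat.
south -48.00, north -47.00.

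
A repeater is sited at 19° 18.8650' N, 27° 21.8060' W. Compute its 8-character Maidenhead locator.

Add 180° to longitude and 90° to latitude: 152.63657, 109.31442.
Field: lon ⌊152.63657/20⌋ = 7 → H; lat ⌊109.31442/10⌋ = 10 → K.
Square: lon ⌊12.63657/2⌋ = 6; lat ⌊9.31442/1⌋ = 9.
Subsquare: lon ⌊0.63657/0.0833333⌋ = 7 → h; lat ⌊0.31442/0.0416667⌋ = 7 → h.
Extended square: lon ⌊0.05323/0.00833333⌋ = 6; lat ⌊0.02275/0.00416667⌋ = 5.

HK69hh65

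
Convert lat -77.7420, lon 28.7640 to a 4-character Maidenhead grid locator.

KB42

Add 180° to longitude and 90° to latitude: 208.76, 12.26.
Field: 208.76/20 → 10 → K, 12.26/10 → 1 → B; chars KB.
Square: 8.76/2 → 4, 2.26/1 → 2; chars 42.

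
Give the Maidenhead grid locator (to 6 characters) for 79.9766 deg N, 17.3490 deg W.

IQ19hx

Offset from 180°W / 90°S: lon 162.6510°, lat 169.9766°.
Field: lon ⌊162.6510/20⌋ = 8 → I; lat ⌊169.9766/10⌋ = 16 → Q.
Square: lon ⌊2.6510/2⌋ = 1; lat ⌊9.9766/1⌋ = 9.
Subsquare: lon ⌊0.6510/0.0833333⌋ = 7 → h; lat ⌊0.9766/0.0416667⌋ = 23 → x.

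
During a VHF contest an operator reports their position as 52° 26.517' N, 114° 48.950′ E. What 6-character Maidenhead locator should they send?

OO72jk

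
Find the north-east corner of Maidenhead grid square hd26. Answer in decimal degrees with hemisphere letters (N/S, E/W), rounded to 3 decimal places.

Field H=7, D=3: +7·20° lon, +3·10° lat → SW at lon -40°, lat -60°.
Square 2, 6: +2·2° lon, +6·1° lat → SW at lon -36°, lat -54°.
Cell spans 2° lon × 1° lat. NE corner is SW corner plus one full cell.
latitude 53.000° S, longitude 34.000° W.

53.000° S, 34.000° W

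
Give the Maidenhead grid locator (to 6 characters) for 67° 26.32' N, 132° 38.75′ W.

Shift to the Maidenhead origin (180°W, 90°S): lon 47.3542, lat 157.4387.
Field: lon ⌊47.3542/20⌋ = 2 → C; lat ⌊157.4387/10⌋ = 15 → P.
Square: lon ⌊7.3542/2⌋ = 3; lat ⌊7.4387/1⌋ = 7.
Subsquare: lon ⌊1.3542/0.0833333⌋ = 16 → q; lat ⌊0.4387/0.0416667⌋ = 10 → k.

CP37qk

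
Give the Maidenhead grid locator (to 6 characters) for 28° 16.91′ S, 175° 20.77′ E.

RG71qr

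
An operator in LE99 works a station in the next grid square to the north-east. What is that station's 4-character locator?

Longitude square 9; +1 → 10, wraps to 0, carry into field.
Longitude field L = 11; +1 → 12 = M.
Latitude square 9; +1 → 10, wraps to 0, carry into field.
Latitude field E = 4; +1 → 5 = F.

MF00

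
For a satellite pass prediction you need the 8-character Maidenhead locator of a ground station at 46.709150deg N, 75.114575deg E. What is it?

MN76nr30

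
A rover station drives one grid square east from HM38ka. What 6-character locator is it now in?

Longitude subsquare k = 10; +1 → 11 = l.
The latitude characters are unchanged.

HM38la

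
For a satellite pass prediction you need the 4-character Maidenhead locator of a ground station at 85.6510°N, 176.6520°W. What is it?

AR15

Shift to the Maidenhead origin (180°W, 90°S): lon 3.35, lat 175.65.
Field: 3.35/20 → 0 → A, 175.65/10 → 17 → R; chars AR.
Square: 3.35/2 → 1, 5.65/1 → 5; chars 15.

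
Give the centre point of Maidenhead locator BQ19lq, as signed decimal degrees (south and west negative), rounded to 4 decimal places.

Field B=1, Q=16: +1·20° lon, +16·10° lat → SW at lon -160°, lat 70°.
Square 1, 9: +1·2° lon, +9·1° lat → SW at lon -158°, lat 79°.
Subsquare l=11, q=16: +11·0.0833333° lon, +16·0.0416667° lat → SW at lon -157.083°, lat 79.6667°.
Cell spans 0.0833333° lon × 0.0416667° lat. Centre is SW corner plus half of each.
latitude 79.6875, longitude -157.0417.

79.6875, -157.0417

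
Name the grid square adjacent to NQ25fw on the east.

Longitude subsquare f = 5; +1 → 6 = g.
The latitude characters are unchanged.

NQ25gw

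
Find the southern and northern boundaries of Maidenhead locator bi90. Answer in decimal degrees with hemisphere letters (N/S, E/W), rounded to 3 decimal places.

10.000° S, 9.000° S

Field B=1, I=8: +1·20° lon, +8·10° lat → SW at lon -160°, lat -10°.
Square 9, 0: +9·2° lon, +0·1° lat → SW at lon -142°, lat -10°.
Cell spans 2° lon × 1° lat.
south 10.000° S, north 9.000° S.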